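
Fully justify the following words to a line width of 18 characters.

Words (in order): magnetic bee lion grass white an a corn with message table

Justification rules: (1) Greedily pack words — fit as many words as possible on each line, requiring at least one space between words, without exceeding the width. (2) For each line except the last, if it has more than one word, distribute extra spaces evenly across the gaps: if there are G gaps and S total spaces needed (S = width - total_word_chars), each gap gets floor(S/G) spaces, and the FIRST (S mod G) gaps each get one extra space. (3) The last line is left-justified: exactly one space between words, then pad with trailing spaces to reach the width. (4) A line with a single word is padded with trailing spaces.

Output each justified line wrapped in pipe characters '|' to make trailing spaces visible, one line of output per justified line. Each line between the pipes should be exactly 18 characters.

Answer: |magnetic  bee lion|
|grass  white  an a|
|corn  with message|
|table             |

Derivation:
Line 1: ['magnetic', 'bee', 'lion'] (min_width=17, slack=1)
Line 2: ['grass', 'white', 'an', 'a'] (min_width=16, slack=2)
Line 3: ['corn', 'with', 'message'] (min_width=17, slack=1)
Line 4: ['table'] (min_width=5, slack=13)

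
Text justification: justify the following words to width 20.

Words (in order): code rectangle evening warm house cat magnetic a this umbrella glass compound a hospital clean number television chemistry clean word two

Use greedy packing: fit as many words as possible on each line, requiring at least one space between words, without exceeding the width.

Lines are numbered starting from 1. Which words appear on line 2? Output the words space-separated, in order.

Line 1: ['code', 'rectangle'] (min_width=14, slack=6)
Line 2: ['evening', 'warm', 'house'] (min_width=18, slack=2)
Line 3: ['cat', 'magnetic', 'a', 'this'] (min_width=19, slack=1)
Line 4: ['umbrella', 'glass'] (min_width=14, slack=6)
Line 5: ['compound', 'a', 'hospital'] (min_width=19, slack=1)
Line 6: ['clean', 'number'] (min_width=12, slack=8)
Line 7: ['television', 'chemistry'] (min_width=20, slack=0)
Line 8: ['clean', 'word', 'two'] (min_width=14, slack=6)

Answer: evening warm house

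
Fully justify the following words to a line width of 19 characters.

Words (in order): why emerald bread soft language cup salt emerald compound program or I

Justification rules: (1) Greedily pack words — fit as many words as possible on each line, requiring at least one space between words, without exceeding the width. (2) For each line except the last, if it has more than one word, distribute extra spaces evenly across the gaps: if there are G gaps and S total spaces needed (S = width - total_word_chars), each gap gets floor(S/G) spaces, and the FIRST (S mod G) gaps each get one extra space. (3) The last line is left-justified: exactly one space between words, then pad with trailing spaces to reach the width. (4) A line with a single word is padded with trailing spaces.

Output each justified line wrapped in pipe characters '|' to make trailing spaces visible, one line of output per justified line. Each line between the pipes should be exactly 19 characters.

Answer: |why  emerald  bread|
|soft  language  cup|
|salt        emerald|
|compound program or|
|I                  |

Derivation:
Line 1: ['why', 'emerald', 'bread'] (min_width=17, slack=2)
Line 2: ['soft', 'language', 'cup'] (min_width=17, slack=2)
Line 3: ['salt', 'emerald'] (min_width=12, slack=7)
Line 4: ['compound', 'program', 'or'] (min_width=19, slack=0)
Line 5: ['I'] (min_width=1, slack=18)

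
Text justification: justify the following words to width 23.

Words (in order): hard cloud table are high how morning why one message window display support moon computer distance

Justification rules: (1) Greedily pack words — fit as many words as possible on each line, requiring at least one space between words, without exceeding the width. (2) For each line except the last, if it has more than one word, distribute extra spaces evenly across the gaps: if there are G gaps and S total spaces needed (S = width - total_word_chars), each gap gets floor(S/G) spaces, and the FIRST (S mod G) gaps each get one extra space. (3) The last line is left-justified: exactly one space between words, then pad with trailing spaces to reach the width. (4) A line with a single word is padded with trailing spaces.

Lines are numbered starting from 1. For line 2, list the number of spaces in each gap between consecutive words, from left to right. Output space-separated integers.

Answer: 2 2 2

Derivation:
Line 1: ['hard', 'cloud', 'table', 'are'] (min_width=20, slack=3)
Line 2: ['high', 'how', 'morning', 'why'] (min_width=20, slack=3)
Line 3: ['one', 'message', 'window'] (min_width=18, slack=5)
Line 4: ['display', 'support', 'moon'] (min_width=20, slack=3)
Line 5: ['computer', 'distance'] (min_width=17, slack=6)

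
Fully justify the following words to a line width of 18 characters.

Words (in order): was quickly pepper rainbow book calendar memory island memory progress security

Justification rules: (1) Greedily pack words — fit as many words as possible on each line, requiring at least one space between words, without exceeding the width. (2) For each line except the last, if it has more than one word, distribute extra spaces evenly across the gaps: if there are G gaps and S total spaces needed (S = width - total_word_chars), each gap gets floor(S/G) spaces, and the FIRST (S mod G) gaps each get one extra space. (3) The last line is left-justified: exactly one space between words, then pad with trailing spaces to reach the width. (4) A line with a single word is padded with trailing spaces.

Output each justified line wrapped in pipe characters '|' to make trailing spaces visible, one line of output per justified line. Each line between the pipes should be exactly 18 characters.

Line 1: ['was', 'quickly', 'pepper'] (min_width=18, slack=0)
Line 2: ['rainbow', 'book'] (min_width=12, slack=6)
Line 3: ['calendar', 'memory'] (min_width=15, slack=3)
Line 4: ['island', 'memory'] (min_width=13, slack=5)
Line 5: ['progress', 'security'] (min_width=17, slack=1)

Answer: |was quickly pepper|
|rainbow       book|
|calendar    memory|
|island      memory|
|progress security |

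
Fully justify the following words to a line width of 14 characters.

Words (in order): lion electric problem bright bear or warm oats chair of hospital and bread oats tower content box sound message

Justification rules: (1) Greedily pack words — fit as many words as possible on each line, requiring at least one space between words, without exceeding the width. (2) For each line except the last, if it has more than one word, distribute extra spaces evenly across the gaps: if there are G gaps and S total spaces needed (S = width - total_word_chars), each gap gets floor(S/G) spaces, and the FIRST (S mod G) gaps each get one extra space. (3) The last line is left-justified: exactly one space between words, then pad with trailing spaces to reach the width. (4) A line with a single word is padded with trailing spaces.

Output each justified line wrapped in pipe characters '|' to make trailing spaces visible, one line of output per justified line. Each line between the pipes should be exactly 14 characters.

Line 1: ['lion', 'electric'] (min_width=13, slack=1)
Line 2: ['problem', 'bright'] (min_width=14, slack=0)
Line 3: ['bear', 'or', 'warm'] (min_width=12, slack=2)
Line 4: ['oats', 'chair', 'of'] (min_width=13, slack=1)
Line 5: ['hospital', 'and'] (min_width=12, slack=2)
Line 6: ['bread', 'oats'] (min_width=10, slack=4)
Line 7: ['tower', 'content'] (min_width=13, slack=1)
Line 8: ['box', 'sound'] (min_width=9, slack=5)
Line 9: ['message'] (min_width=7, slack=7)

Answer: |lion  electric|
|problem bright|
|bear  or  warm|
|oats  chair of|
|hospital   and|
|bread     oats|
|tower  content|
|box      sound|
|message       |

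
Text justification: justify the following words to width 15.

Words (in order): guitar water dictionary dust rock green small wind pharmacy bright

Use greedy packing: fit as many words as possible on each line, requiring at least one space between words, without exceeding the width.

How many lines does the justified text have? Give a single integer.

Line 1: ['guitar', 'water'] (min_width=12, slack=3)
Line 2: ['dictionary', 'dust'] (min_width=15, slack=0)
Line 3: ['rock', 'green'] (min_width=10, slack=5)
Line 4: ['small', 'wind'] (min_width=10, slack=5)
Line 5: ['pharmacy', 'bright'] (min_width=15, slack=0)
Total lines: 5

Answer: 5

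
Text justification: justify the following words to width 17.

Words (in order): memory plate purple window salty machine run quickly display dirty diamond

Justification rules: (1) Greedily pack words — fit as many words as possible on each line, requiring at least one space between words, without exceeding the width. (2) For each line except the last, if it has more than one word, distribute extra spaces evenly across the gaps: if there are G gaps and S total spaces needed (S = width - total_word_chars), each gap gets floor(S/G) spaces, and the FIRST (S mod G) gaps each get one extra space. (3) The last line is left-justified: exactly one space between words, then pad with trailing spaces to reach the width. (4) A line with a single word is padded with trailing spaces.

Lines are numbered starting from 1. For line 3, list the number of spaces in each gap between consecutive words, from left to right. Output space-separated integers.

Line 1: ['memory', 'plate'] (min_width=12, slack=5)
Line 2: ['purple', 'window'] (min_width=13, slack=4)
Line 3: ['salty', 'machine', 'run'] (min_width=17, slack=0)
Line 4: ['quickly', 'display'] (min_width=15, slack=2)
Line 5: ['dirty', 'diamond'] (min_width=13, slack=4)

Answer: 1 1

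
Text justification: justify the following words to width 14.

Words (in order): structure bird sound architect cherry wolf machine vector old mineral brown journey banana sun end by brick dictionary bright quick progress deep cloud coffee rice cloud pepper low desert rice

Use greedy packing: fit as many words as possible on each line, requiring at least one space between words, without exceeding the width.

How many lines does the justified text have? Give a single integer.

Line 1: ['structure', 'bird'] (min_width=14, slack=0)
Line 2: ['sound'] (min_width=5, slack=9)
Line 3: ['architect'] (min_width=9, slack=5)
Line 4: ['cherry', 'wolf'] (min_width=11, slack=3)
Line 5: ['machine', 'vector'] (min_width=14, slack=0)
Line 6: ['old', 'mineral'] (min_width=11, slack=3)
Line 7: ['brown', 'journey'] (min_width=13, slack=1)
Line 8: ['banana', 'sun', 'end'] (min_width=14, slack=0)
Line 9: ['by', 'brick'] (min_width=8, slack=6)
Line 10: ['dictionary'] (min_width=10, slack=4)
Line 11: ['bright', 'quick'] (min_width=12, slack=2)
Line 12: ['progress', 'deep'] (min_width=13, slack=1)
Line 13: ['cloud', 'coffee'] (min_width=12, slack=2)
Line 14: ['rice', 'cloud'] (min_width=10, slack=4)
Line 15: ['pepper', 'low'] (min_width=10, slack=4)
Line 16: ['desert', 'rice'] (min_width=11, slack=3)
Total lines: 16

Answer: 16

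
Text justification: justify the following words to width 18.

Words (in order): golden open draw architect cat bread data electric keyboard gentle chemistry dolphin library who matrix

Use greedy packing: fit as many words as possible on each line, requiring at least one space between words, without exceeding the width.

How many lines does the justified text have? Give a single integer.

Line 1: ['golden', 'open', 'draw'] (min_width=16, slack=2)
Line 2: ['architect', 'cat'] (min_width=13, slack=5)
Line 3: ['bread', 'data'] (min_width=10, slack=8)
Line 4: ['electric', 'keyboard'] (min_width=17, slack=1)
Line 5: ['gentle', 'chemistry'] (min_width=16, slack=2)
Line 6: ['dolphin', 'library'] (min_width=15, slack=3)
Line 7: ['who', 'matrix'] (min_width=10, slack=8)
Total lines: 7

Answer: 7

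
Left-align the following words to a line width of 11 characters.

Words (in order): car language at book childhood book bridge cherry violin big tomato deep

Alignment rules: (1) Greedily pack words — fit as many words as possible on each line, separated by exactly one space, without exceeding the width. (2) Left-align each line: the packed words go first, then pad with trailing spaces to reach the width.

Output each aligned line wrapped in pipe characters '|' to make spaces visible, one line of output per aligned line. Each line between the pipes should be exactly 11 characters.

Line 1: ['car'] (min_width=3, slack=8)
Line 2: ['language', 'at'] (min_width=11, slack=0)
Line 3: ['book'] (min_width=4, slack=7)
Line 4: ['childhood'] (min_width=9, slack=2)
Line 5: ['book', 'bridge'] (min_width=11, slack=0)
Line 6: ['cherry'] (min_width=6, slack=5)
Line 7: ['violin', 'big'] (min_width=10, slack=1)
Line 8: ['tomato', 'deep'] (min_width=11, slack=0)

Answer: |car        |
|language at|
|book       |
|childhood  |
|book bridge|
|cherry     |
|violin big |
|tomato deep|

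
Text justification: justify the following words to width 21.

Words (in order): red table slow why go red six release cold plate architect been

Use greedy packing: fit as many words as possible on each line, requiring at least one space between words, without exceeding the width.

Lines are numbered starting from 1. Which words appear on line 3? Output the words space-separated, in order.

Answer: plate architect been

Derivation:
Line 1: ['red', 'table', 'slow', 'why', 'go'] (min_width=21, slack=0)
Line 2: ['red', 'six', 'release', 'cold'] (min_width=20, slack=1)
Line 3: ['plate', 'architect', 'been'] (min_width=20, slack=1)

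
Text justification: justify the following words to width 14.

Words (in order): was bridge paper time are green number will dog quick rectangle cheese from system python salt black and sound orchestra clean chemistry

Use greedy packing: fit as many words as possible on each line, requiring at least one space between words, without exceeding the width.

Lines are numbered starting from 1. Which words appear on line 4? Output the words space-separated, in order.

Answer: will dog quick

Derivation:
Line 1: ['was', 'bridge'] (min_width=10, slack=4)
Line 2: ['paper', 'time', 'are'] (min_width=14, slack=0)
Line 3: ['green', 'number'] (min_width=12, slack=2)
Line 4: ['will', 'dog', 'quick'] (min_width=14, slack=0)
Line 5: ['rectangle'] (min_width=9, slack=5)
Line 6: ['cheese', 'from'] (min_width=11, slack=3)
Line 7: ['system', 'python'] (min_width=13, slack=1)
Line 8: ['salt', 'black', 'and'] (min_width=14, slack=0)
Line 9: ['sound'] (min_width=5, slack=9)
Line 10: ['orchestra'] (min_width=9, slack=5)
Line 11: ['clean'] (min_width=5, slack=9)
Line 12: ['chemistry'] (min_width=9, slack=5)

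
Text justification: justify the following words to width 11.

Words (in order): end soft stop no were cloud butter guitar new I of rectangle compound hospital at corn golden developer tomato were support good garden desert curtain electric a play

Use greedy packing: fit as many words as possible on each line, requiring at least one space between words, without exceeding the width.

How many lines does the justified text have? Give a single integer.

Line 1: ['end', 'soft'] (min_width=8, slack=3)
Line 2: ['stop', 'no'] (min_width=7, slack=4)
Line 3: ['were', 'cloud'] (min_width=10, slack=1)
Line 4: ['butter'] (min_width=6, slack=5)
Line 5: ['guitar', 'new'] (min_width=10, slack=1)
Line 6: ['I', 'of'] (min_width=4, slack=7)
Line 7: ['rectangle'] (min_width=9, slack=2)
Line 8: ['compound'] (min_width=8, slack=3)
Line 9: ['hospital', 'at'] (min_width=11, slack=0)
Line 10: ['corn', 'golden'] (min_width=11, slack=0)
Line 11: ['developer'] (min_width=9, slack=2)
Line 12: ['tomato', 'were'] (min_width=11, slack=0)
Line 13: ['support'] (min_width=7, slack=4)
Line 14: ['good', 'garden'] (min_width=11, slack=0)
Line 15: ['desert'] (min_width=6, slack=5)
Line 16: ['curtain'] (min_width=7, slack=4)
Line 17: ['electric', 'a'] (min_width=10, slack=1)
Line 18: ['play'] (min_width=4, slack=7)
Total lines: 18

Answer: 18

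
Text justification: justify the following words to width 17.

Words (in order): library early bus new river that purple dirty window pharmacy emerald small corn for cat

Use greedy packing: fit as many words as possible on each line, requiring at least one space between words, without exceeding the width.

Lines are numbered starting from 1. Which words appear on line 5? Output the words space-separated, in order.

Line 1: ['library', 'early', 'bus'] (min_width=17, slack=0)
Line 2: ['new', 'river', 'that'] (min_width=14, slack=3)
Line 3: ['purple', 'dirty'] (min_width=12, slack=5)
Line 4: ['window', 'pharmacy'] (min_width=15, slack=2)
Line 5: ['emerald', 'small'] (min_width=13, slack=4)
Line 6: ['corn', 'for', 'cat'] (min_width=12, slack=5)

Answer: emerald small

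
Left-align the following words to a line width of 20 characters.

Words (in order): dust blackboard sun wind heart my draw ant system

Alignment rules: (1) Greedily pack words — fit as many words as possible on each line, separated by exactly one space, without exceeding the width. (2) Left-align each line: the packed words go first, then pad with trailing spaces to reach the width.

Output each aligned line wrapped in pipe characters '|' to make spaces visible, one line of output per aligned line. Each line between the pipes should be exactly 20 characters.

Line 1: ['dust', 'blackboard', 'sun'] (min_width=19, slack=1)
Line 2: ['wind', 'heart', 'my', 'draw'] (min_width=18, slack=2)
Line 3: ['ant', 'system'] (min_width=10, slack=10)

Answer: |dust blackboard sun |
|wind heart my draw  |
|ant system          |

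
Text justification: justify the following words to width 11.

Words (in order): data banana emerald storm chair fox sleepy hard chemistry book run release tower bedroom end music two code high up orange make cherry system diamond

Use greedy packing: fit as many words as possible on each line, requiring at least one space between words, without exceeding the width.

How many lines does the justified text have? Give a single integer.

Line 1: ['data', 'banana'] (min_width=11, slack=0)
Line 2: ['emerald'] (min_width=7, slack=4)
Line 3: ['storm', 'chair'] (min_width=11, slack=0)
Line 4: ['fox', 'sleepy'] (min_width=10, slack=1)
Line 5: ['hard'] (min_width=4, slack=7)
Line 6: ['chemistry'] (min_width=9, slack=2)
Line 7: ['book', 'run'] (min_width=8, slack=3)
Line 8: ['release'] (min_width=7, slack=4)
Line 9: ['tower'] (min_width=5, slack=6)
Line 10: ['bedroom', 'end'] (min_width=11, slack=0)
Line 11: ['music', 'two'] (min_width=9, slack=2)
Line 12: ['code', 'high'] (min_width=9, slack=2)
Line 13: ['up', 'orange'] (min_width=9, slack=2)
Line 14: ['make', 'cherry'] (min_width=11, slack=0)
Line 15: ['system'] (min_width=6, slack=5)
Line 16: ['diamond'] (min_width=7, slack=4)
Total lines: 16

Answer: 16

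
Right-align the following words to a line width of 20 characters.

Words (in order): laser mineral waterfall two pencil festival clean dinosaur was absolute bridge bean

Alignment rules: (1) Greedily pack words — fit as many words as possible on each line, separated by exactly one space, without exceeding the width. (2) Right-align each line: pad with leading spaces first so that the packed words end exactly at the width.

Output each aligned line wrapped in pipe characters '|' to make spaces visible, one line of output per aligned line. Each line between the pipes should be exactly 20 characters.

Line 1: ['laser', 'mineral'] (min_width=13, slack=7)
Line 2: ['waterfall', 'two', 'pencil'] (min_width=20, slack=0)
Line 3: ['festival', 'clean'] (min_width=14, slack=6)
Line 4: ['dinosaur', 'was'] (min_width=12, slack=8)
Line 5: ['absolute', 'bridge', 'bean'] (min_width=20, slack=0)

Answer: |       laser mineral|
|waterfall two pencil|
|      festival clean|
|        dinosaur was|
|absolute bridge bean|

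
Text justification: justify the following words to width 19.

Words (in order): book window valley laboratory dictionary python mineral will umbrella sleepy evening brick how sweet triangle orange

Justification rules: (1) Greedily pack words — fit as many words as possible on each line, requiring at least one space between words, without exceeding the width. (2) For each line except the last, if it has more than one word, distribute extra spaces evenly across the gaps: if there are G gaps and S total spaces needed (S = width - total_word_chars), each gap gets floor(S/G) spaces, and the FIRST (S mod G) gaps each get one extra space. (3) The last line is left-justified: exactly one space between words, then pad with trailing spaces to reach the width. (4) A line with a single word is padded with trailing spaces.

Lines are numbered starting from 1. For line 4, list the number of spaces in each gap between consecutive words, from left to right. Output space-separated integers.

Answer: 8

Derivation:
Line 1: ['book', 'window', 'valley'] (min_width=18, slack=1)
Line 2: ['laboratory'] (min_width=10, slack=9)
Line 3: ['dictionary', 'python'] (min_width=17, slack=2)
Line 4: ['mineral', 'will'] (min_width=12, slack=7)
Line 5: ['umbrella', 'sleepy'] (min_width=15, slack=4)
Line 6: ['evening', 'brick', 'how'] (min_width=17, slack=2)
Line 7: ['sweet', 'triangle'] (min_width=14, slack=5)
Line 8: ['orange'] (min_width=6, slack=13)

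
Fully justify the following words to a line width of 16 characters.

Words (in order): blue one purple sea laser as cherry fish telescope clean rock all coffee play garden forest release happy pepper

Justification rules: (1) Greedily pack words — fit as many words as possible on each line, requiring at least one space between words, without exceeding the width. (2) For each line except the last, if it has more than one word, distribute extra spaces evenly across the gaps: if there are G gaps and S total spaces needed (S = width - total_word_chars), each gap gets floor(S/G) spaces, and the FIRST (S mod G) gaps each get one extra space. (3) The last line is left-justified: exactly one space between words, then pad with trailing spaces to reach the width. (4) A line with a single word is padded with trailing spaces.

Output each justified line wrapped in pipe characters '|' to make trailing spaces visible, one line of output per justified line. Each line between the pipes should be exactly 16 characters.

Answer: |blue  one purple|
|sea   laser   as|
|cherry      fish|
|telescope  clean|
|rock  all coffee|
|play      garden|
|forest   release|
|happy pepper    |

Derivation:
Line 1: ['blue', 'one', 'purple'] (min_width=15, slack=1)
Line 2: ['sea', 'laser', 'as'] (min_width=12, slack=4)
Line 3: ['cherry', 'fish'] (min_width=11, slack=5)
Line 4: ['telescope', 'clean'] (min_width=15, slack=1)
Line 5: ['rock', 'all', 'coffee'] (min_width=15, slack=1)
Line 6: ['play', 'garden'] (min_width=11, slack=5)
Line 7: ['forest', 'release'] (min_width=14, slack=2)
Line 8: ['happy', 'pepper'] (min_width=12, slack=4)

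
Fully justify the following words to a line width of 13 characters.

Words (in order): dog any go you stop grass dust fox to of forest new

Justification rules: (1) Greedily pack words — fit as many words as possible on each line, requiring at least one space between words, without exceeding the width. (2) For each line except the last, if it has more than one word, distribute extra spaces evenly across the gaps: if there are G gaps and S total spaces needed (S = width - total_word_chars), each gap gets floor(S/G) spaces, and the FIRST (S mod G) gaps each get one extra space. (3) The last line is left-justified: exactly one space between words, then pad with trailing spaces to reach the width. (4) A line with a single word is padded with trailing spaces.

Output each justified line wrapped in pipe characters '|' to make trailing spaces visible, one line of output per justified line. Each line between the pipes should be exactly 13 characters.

Line 1: ['dog', 'any', 'go'] (min_width=10, slack=3)
Line 2: ['you', 'stop'] (min_width=8, slack=5)
Line 3: ['grass', 'dust'] (min_width=10, slack=3)
Line 4: ['fox', 'to', 'of'] (min_width=9, slack=4)
Line 5: ['forest', 'new'] (min_width=10, slack=3)

Answer: |dog   any  go|
|you      stop|
|grass    dust|
|fox   to   of|
|forest new   |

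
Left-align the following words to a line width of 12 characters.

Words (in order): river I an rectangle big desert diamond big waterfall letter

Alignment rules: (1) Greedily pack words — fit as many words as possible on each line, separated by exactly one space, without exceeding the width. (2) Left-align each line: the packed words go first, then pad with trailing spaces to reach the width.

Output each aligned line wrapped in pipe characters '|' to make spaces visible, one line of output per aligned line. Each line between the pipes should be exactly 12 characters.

Answer: |river I an  |
|rectangle   |
|big desert  |
|diamond big |
|waterfall   |
|letter      |

Derivation:
Line 1: ['river', 'I', 'an'] (min_width=10, slack=2)
Line 2: ['rectangle'] (min_width=9, slack=3)
Line 3: ['big', 'desert'] (min_width=10, slack=2)
Line 4: ['diamond', 'big'] (min_width=11, slack=1)
Line 5: ['waterfall'] (min_width=9, slack=3)
Line 6: ['letter'] (min_width=6, slack=6)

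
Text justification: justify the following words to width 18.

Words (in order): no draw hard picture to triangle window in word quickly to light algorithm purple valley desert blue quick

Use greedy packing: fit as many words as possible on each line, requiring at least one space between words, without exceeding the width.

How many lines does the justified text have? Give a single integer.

Line 1: ['no', 'draw', 'hard'] (min_width=12, slack=6)
Line 2: ['picture', 'to'] (min_width=10, slack=8)
Line 3: ['triangle', 'window', 'in'] (min_width=18, slack=0)
Line 4: ['word', 'quickly', 'to'] (min_width=15, slack=3)
Line 5: ['light', 'algorithm'] (min_width=15, slack=3)
Line 6: ['purple', 'valley'] (min_width=13, slack=5)
Line 7: ['desert', 'blue', 'quick'] (min_width=17, slack=1)
Total lines: 7

Answer: 7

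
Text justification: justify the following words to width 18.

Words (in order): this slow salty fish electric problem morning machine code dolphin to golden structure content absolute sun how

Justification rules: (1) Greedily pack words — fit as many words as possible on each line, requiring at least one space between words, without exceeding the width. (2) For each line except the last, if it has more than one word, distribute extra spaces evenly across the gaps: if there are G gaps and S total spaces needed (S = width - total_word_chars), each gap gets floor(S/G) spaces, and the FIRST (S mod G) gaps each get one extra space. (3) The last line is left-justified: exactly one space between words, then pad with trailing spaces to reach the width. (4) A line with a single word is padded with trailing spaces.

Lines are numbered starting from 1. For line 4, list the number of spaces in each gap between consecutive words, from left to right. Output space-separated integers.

Answer: 7

Derivation:
Line 1: ['this', 'slow', 'salty'] (min_width=15, slack=3)
Line 2: ['fish', 'electric'] (min_width=13, slack=5)
Line 3: ['problem', 'morning'] (min_width=15, slack=3)
Line 4: ['machine', 'code'] (min_width=12, slack=6)
Line 5: ['dolphin', 'to', 'golden'] (min_width=17, slack=1)
Line 6: ['structure', 'content'] (min_width=17, slack=1)
Line 7: ['absolute', 'sun', 'how'] (min_width=16, slack=2)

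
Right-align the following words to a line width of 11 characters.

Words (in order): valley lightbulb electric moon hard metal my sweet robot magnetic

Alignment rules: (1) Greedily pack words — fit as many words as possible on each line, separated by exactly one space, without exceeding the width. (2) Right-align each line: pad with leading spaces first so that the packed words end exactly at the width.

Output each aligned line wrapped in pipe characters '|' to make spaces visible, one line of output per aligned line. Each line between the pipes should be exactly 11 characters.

Answer: |     valley|
|  lightbulb|
|   electric|
|  moon hard|
|   metal my|
|sweet robot|
|   magnetic|

Derivation:
Line 1: ['valley'] (min_width=6, slack=5)
Line 2: ['lightbulb'] (min_width=9, slack=2)
Line 3: ['electric'] (min_width=8, slack=3)
Line 4: ['moon', 'hard'] (min_width=9, slack=2)
Line 5: ['metal', 'my'] (min_width=8, slack=3)
Line 6: ['sweet', 'robot'] (min_width=11, slack=0)
Line 7: ['magnetic'] (min_width=8, slack=3)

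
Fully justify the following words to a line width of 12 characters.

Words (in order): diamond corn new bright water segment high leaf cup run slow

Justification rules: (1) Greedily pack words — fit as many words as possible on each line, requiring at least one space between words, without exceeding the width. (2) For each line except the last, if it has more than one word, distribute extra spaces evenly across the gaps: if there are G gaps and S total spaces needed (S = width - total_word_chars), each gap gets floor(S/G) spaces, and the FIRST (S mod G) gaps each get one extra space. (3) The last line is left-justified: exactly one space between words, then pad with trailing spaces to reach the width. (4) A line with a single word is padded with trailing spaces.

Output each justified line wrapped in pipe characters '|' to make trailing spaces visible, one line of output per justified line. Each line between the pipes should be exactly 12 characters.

Answer: |diamond corn|
|new   bright|
|water       |
|segment high|
|leaf cup run|
|slow        |

Derivation:
Line 1: ['diamond', 'corn'] (min_width=12, slack=0)
Line 2: ['new', 'bright'] (min_width=10, slack=2)
Line 3: ['water'] (min_width=5, slack=7)
Line 4: ['segment', 'high'] (min_width=12, slack=0)
Line 5: ['leaf', 'cup', 'run'] (min_width=12, slack=0)
Line 6: ['slow'] (min_width=4, slack=8)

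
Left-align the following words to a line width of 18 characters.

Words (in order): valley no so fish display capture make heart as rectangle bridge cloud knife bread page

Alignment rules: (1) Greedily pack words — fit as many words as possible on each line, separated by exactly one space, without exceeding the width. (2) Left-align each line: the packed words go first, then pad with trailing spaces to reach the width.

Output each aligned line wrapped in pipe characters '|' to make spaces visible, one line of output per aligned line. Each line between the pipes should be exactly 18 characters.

Line 1: ['valley', 'no', 'so', 'fish'] (min_width=17, slack=1)
Line 2: ['display', 'capture'] (min_width=15, slack=3)
Line 3: ['make', 'heart', 'as'] (min_width=13, slack=5)
Line 4: ['rectangle', 'bridge'] (min_width=16, slack=2)
Line 5: ['cloud', 'knife', 'bread'] (min_width=17, slack=1)
Line 6: ['page'] (min_width=4, slack=14)

Answer: |valley no so fish |
|display capture   |
|make heart as     |
|rectangle bridge  |
|cloud knife bread |
|page              |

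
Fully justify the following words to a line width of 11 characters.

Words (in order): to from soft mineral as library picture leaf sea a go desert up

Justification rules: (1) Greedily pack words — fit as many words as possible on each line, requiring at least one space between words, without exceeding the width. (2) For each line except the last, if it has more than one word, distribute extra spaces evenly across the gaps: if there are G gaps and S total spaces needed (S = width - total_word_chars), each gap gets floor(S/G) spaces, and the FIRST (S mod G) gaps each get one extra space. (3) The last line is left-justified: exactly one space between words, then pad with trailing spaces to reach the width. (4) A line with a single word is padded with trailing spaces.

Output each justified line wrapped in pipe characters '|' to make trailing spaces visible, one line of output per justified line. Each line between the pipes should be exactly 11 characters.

Line 1: ['to', 'from'] (min_width=7, slack=4)
Line 2: ['soft'] (min_width=4, slack=7)
Line 3: ['mineral', 'as'] (min_width=10, slack=1)
Line 4: ['library'] (min_width=7, slack=4)
Line 5: ['picture'] (min_width=7, slack=4)
Line 6: ['leaf', 'sea', 'a'] (min_width=10, slack=1)
Line 7: ['go', 'desert'] (min_width=9, slack=2)
Line 8: ['up'] (min_width=2, slack=9)

Answer: |to     from|
|soft       |
|mineral  as|
|library    |
|picture    |
|leaf  sea a|
|go   desert|
|up         |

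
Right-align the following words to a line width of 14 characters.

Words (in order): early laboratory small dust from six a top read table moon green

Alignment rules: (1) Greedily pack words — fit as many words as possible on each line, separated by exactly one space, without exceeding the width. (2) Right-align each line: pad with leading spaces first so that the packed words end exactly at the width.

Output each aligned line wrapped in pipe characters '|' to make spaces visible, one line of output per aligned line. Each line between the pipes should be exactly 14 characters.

Line 1: ['early'] (min_width=5, slack=9)
Line 2: ['laboratory'] (min_width=10, slack=4)
Line 3: ['small', 'dust'] (min_width=10, slack=4)
Line 4: ['from', 'six', 'a', 'top'] (min_width=14, slack=0)
Line 5: ['read', 'table'] (min_width=10, slack=4)
Line 6: ['moon', 'green'] (min_width=10, slack=4)

Answer: |         early|
|    laboratory|
|    small dust|
|from six a top|
|    read table|
|    moon green|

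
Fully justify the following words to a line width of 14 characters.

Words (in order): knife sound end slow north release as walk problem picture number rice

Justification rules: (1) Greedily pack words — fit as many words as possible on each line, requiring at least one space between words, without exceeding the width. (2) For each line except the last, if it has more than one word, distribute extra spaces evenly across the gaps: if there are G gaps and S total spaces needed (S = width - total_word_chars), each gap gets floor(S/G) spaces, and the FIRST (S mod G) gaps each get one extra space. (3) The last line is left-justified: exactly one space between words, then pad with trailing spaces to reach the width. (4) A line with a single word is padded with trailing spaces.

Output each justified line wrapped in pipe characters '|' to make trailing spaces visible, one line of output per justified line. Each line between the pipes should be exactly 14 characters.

Line 1: ['knife', 'sound'] (min_width=11, slack=3)
Line 2: ['end', 'slow', 'north'] (min_width=14, slack=0)
Line 3: ['release', 'as'] (min_width=10, slack=4)
Line 4: ['walk', 'problem'] (min_width=12, slack=2)
Line 5: ['picture', 'number'] (min_width=14, slack=0)
Line 6: ['rice'] (min_width=4, slack=10)

Answer: |knife    sound|
|end slow north|
|release     as|
|walk   problem|
|picture number|
|rice          |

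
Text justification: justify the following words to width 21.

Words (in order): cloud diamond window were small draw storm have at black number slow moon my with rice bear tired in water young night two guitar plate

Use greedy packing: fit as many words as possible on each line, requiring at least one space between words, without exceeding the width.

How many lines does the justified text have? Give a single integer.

Line 1: ['cloud', 'diamond', 'window'] (min_width=20, slack=1)
Line 2: ['were', 'small', 'draw', 'storm'] (min_width=21, slack=0)
Line 3: ['have', 'at', 'black', 'number'] (min_width=20, slack=1)
Line 4: ['slow', 'moon', 'my', 'with'] (min_width=17, slack=4)
Line 5: ['rice', 'bear', 'tired', 'in'] (min_width=18, slack=3)
Line 6: ['water', 'young', 'night', 'two'] (min_width=21, slack=0)
Line 7: ['guitar', 'plate'] (min_width=12, slack=9)
Total lines: 7

Answer: 7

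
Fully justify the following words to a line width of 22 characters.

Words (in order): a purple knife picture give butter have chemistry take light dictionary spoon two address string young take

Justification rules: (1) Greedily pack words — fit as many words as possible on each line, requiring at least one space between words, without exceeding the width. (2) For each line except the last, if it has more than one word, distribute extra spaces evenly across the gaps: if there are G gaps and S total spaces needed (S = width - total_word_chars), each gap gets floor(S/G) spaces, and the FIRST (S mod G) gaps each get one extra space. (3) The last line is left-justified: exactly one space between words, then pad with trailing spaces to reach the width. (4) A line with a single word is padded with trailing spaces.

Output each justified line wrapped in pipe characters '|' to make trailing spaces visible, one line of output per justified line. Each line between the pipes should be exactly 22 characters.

Answer: |a purple knife picture|
|give    butter    have|
|chemistry  take  light|
|dictionary  spoon  two|
|address  string  young|
|take                  |

Derivation:
Line 1: ['a', 'purple', 'knife', 'picture'] (min_width=22, slack=0)
Line 2: ['give', 'butter', 'have'] (min_width=16, slack=6)
Line 3: ['chemistry', 'take', 'light'] (min_width=20, slack=2)
Line 4: ['dictionary', 'spoon', 'two'] (min_width=20, slack=2)
Line 5: ['address', 'string', 'young'] (min_width=20, slack=2)
Line 6: ['take'] (min_width=4, slack=18)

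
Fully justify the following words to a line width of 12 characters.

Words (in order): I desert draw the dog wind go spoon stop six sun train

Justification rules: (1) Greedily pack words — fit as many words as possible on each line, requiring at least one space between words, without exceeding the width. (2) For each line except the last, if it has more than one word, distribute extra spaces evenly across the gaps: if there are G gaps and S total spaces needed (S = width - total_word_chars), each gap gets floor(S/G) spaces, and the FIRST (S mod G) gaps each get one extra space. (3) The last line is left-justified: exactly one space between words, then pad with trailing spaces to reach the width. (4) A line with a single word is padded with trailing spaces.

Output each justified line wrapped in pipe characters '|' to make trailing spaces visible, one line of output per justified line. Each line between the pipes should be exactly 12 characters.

Line 1: ['I', 'desert'] (min_width=8, slack=4)
Line 2: ['draw', 'the', 'dog'] (min_width=12, slack=0)
Line 3: ['wind', 'go'] (min_width=7, slack=5)
Line 4: ['spoon', 'stop'] (min_width=10, slack=2)
Line 5: ['six', 'sun'] (min_width=7, slack=5)
Line 6: ['train'] (min_width=5, slack=7)

Answer: |I     desert|
|draw the dog|
|wind      go|
|spoon   stop|
|six      sun|
|train       |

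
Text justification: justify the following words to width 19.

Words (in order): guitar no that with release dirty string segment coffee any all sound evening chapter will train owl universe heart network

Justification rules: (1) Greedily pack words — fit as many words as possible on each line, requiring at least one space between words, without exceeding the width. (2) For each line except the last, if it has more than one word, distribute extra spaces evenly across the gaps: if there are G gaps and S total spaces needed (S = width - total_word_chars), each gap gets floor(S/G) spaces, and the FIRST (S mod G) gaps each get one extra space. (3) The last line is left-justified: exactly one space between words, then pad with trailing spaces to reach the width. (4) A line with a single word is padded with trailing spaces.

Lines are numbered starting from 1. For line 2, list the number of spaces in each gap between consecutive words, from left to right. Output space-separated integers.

Answer: 7

Derivation:
Line 1: ['guitar', 'no', 'that', 'with'] (min_width=19, slack=0)
Line 2: ['release', 'dirty'] (min_width=13, slack=6)
Line 3: ['string', 'segment'] (min_width=14, slack=5)
Line 4: ['coffee', 'any', 'all'] (min_width=14, slack=5)
Line 5: ['sound', 'evening'] (min_width=13, slack=6)
Line 6: ['chapter', 'will', 'train'] (min_width=18, slack=1)
Line 7: ['owl', 'universe', 'heart'] (min_width=18, slack=1)
Line 8: ['network'] (min_width=7, slack=12)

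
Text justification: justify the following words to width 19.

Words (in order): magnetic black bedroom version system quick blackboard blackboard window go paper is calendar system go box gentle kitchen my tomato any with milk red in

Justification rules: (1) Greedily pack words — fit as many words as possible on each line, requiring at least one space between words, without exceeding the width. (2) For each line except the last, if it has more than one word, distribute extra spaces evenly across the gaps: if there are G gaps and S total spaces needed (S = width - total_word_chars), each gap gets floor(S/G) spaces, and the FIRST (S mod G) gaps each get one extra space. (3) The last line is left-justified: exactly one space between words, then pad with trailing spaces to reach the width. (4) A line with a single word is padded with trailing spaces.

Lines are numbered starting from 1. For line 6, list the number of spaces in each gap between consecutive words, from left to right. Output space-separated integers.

Answer: 5 5

Derivation:
Line 1: ['magnetic', 'black'] (min_width=14, slack=5)
Line 2: ['bedroom', 'version'] (min_width=15, slack=4)
Line 3: ['system', 'quick'] (min_width=12, slack=7)
Line 4: ['blackboard'] (min_width=10, slack=9)
Line 5: ['blackboard', 'window'] (min_width=17, slack=2)
Line 6: ['go', 'paper', 'is'] (min_width=11, slack=8)
Line 7: ['calendar', 'system', 'go'] (min_width=18, slack=1)
Line 8: ['box', 'gentle', 'kitchen'] (min_width=18, slack=1)
Line 9: ['my', 'tomato', 'any', 'with'] (min_width=18, slack=1)
Line 10: ['milk', 'red', 'in'] (min_width=11, slack=8)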